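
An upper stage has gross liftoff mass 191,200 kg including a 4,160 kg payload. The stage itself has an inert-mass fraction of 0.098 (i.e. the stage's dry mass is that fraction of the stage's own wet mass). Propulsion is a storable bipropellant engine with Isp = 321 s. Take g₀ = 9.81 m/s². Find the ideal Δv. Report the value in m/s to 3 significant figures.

Δv ≈ 6740 m/s

Stage wet mass = m₀ − payload = 191,200 − 4,160 = 187,040 kg.
Stage dry mass = ε × stage wet mass = 0.098 × 187,040 = 18,329.9 kg.
Burnout mass m_f = stage dry + payload = 18,329.9 + 4,160 = 22,489.9 kg.
v_e = Isp · g₀ = 321 × 9.81 = 3149.0 m/s.
Δv = v_e · ln(191,200/22,489.9) = 3149.0 × ln(8.502) = 3149.0 × 2.1403 ≈ 6740 m/s.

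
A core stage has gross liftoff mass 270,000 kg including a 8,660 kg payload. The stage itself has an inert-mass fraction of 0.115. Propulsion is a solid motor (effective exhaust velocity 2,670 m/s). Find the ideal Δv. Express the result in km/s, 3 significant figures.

Δv ≈ 5.19 km/s

Stage wet mass = m₀ − payload = 270,000 − 8,660 = 261,340 kg.
Stage dry mass = ε × stage wet mass = 0.115 × 261,340 = 30,054.1 kg.
Burnout mass m_f = stage dry + payload = 30,054.1 + 8,660 = 38,714.1 kg.
Δv = v_e · ln(270,000/38,714.1) = 2670.0 × ln(6.974) = 2670.0 × 1.9422 ≈ 5186 m/s.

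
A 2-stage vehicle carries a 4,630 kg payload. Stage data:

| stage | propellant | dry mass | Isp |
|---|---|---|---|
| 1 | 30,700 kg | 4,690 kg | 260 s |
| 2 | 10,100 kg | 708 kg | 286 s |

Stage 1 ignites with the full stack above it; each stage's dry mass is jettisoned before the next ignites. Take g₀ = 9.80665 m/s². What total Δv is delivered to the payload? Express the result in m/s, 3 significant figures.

Δv ≈ 5340 m/s

Ignition mass of stage 1 = 30,700+4,690 + 10,100+708 + 4,630 = 50,828 kg.
Stage 1: m₀ = 50,828 kg, m_f = 50,828 − 30,700 = 20,128 kg; Δv = 260×9.80665×ln(2.525) = 2549.7×0.9263 ≈ 2362 m/s.
Stage 2: m₀ = 15,438 kg, m_f = 15,438 − 10,100 = 5,338 kg; Δv = 286×9.80665×ln(2.892) = 2804.7×1.0620 ≈ 2979 m/s.
Total Δv = 2362 + 2979 = 5341 m/s.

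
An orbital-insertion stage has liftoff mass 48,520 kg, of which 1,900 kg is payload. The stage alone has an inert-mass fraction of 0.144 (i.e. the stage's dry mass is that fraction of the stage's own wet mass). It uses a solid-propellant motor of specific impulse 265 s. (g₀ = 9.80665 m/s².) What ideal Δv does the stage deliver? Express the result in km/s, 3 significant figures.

Stage wet mass = m₀ − payload = 48,520 − 1,900 = 46,620 kg.
Stage dry mass = ε × stage wet mass = 0.144 × 46,620 = 6,713.28 kg.
Burnout mass m_f = stage dry + payload = 6,713.28 + 1,900 = 8,613.28 kg.
v_e = Isp · g₀ = 265 × 9.80665 = 2598.8 m/s.
Rocket equation: Δv = v_e · ln(48,520/8,613.28) = 2598.8 × ln(5.633) = 2598.8 × 1.7287 ≈ 4492 m/s.

Δv ≈ 4.49 km/s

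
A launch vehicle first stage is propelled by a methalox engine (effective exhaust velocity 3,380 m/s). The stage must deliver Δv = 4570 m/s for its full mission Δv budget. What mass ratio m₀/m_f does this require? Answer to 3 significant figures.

Using Δv = v_e ln(m₀/m_f): m₀/m_f = exp(Δv / v_e) = exp(4570 / 3380.0) = exp(1.3521) = 3.8654.

mass ratio ≈ 3.87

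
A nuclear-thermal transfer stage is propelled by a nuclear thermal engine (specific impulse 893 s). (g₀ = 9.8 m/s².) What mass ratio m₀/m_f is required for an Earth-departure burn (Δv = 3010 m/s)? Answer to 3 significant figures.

mass ratio ≈ 1.41

v_e = Isp · g₀ = 893 × 9.8 = 8751.4 m/s.
m₀/m_f = exp(Δv / v_e) = exp(3010 / 8751.4) = exp(0.3439) = 1.4105.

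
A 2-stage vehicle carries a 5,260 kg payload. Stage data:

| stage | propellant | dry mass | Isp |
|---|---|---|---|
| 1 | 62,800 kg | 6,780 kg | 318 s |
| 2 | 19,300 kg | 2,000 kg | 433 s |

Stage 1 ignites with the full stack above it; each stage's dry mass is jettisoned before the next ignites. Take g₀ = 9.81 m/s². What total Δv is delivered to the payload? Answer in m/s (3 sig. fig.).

Δv ≈ 8810 m/s

Ignition mass of stage 1 = 62,800+6,780 + 19,300+2,000 + 5,260 = 96,140 kg.
Stage 1: m₀ = 96,140 kg, m_f = 96,140 − 62,800 = 33,340 kg; Δv = 318×9.81×ln(2.884) = 3119.6×1.0590 ≈ 3304 m/s.
Stage 2: m₀ = 26,560 kg, m_f = 26,560 − 19,300 = 7,260 kg; Δv = 433×9.81×ln(3.658) = 4247.7×1.2970 ≈ 5509 m/s.
Total Δv = 3304 + 5509 = 8813 m/s.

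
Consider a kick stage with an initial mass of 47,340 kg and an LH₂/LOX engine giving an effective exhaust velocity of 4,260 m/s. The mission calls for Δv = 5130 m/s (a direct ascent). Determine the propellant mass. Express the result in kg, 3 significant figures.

m₀/m_f = exp(Δv / v_e) = exp(5130 / 4260.0) = exp(1.2042) = 3.3342.
m_f = 47,340 / 3.3342 = 14,198.3 kg, so propellant = m₀ − m_f = 47,340 − 14,198.3 = 33,141.7 kg.

propellant mass ≈ 33100 kg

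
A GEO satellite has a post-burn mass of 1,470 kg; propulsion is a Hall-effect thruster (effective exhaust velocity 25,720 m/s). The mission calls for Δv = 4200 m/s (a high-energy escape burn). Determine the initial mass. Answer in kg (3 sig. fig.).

Using Δv = v_e ln(m₀/m_f): m₀/m_f = exp(Δv / v_e) = exp(4200 / 25720.0) = exp(0.1633) = 1.1774.
m₀ = m_f × 1.1774 = 1,470 × 1.1774 = 1,730.78 kg.

initial mass ≈ 1730 kg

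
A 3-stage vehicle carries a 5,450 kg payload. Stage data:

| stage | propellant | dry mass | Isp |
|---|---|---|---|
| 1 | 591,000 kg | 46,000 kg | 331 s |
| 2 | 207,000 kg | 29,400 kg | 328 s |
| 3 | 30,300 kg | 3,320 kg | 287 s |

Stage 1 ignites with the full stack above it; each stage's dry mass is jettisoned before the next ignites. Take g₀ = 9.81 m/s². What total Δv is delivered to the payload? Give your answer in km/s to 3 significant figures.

Δv ≈ 12.1 km/s

Ignition mass of stage 1 = 591,000+46,000 + 207,000+29,400 + 30,300+3,320 + 5,450 = 912,470 kg.
Stage 1: m₀ = 912,470 kg, m_f = 912,470 − 591,000 = 321,470 kg; Δv = 331×9.81×ln(2.838) = 3247.1×1.0433 ≈ 3388 m/s.
Stage 2: m₀ = 275,470 kg, m_f = 275,470 − 207,000 = 68,470 kg; Δv = 328×9.81×ln(4.023) = 3217.7×1.3921 ≈ 4479 m/s.
Stage 3: m₀ = 39,070 kg, m_f = 39,070 − 30,300 = 8,770 kg; Δv = 287×9.81×ln(4.455) = 2815.5×1.4940 ≈ 4206 m/s.
Total Δv = 3388 + 4479 + 4206 = 12073 m/s.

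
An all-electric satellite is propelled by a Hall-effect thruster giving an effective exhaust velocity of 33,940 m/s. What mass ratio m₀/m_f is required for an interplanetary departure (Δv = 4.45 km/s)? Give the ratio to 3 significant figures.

mass ratio ≈ 1.14

Rocket equation: m₀/m_f = exp(Δv / v_e) = exp(4450 / 33940.0) = exp(0.1311) = 1.1401.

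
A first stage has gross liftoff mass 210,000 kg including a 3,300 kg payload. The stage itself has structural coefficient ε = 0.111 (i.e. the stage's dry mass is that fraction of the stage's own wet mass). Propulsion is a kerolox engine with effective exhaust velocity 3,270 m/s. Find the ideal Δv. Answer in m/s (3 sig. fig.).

Stage wet mass = m₀ − payload = 210,000 − 3,300 = 206,700 kg.
Stage dry mass = ε × stage wet mass = 0.111 × 206,700 = 22,943.7 kg.
Burnout mass m_f = stage dry + payload = 22,943.7 + 3,300 = 26,243.7 kg.
From the ideal rocket equation, Δv = v_e · ln(210,000/26,243.7) = 3270.0 × ln(8.002) = 3270.0 × 2.0797 ≈ 6801 m/s.

Δv ≈ 6800 m/s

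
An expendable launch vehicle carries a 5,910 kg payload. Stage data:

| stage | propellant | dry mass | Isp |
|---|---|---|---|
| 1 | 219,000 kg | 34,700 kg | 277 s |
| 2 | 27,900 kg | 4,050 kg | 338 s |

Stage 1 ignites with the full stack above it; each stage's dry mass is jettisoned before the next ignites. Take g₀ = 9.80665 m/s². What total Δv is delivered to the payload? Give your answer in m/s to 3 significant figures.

Ignition mass of stage 1 = 219,000+34,700 + 27,900+4,050 + 5,910 = 291,560 kg.
Stage 1: m₀ = 291,560 kg, m_f = 291,560 − 219,000 = 72,560 kg; Δv = 277×9.80665×ln(4.018) = 2716.4×1.3908 ≈ 3778 m/s.
Stage 2: m₀ = 37,860 kg, m_f = 37,860 − 27,900 = 9,960 kg; Δv = 338×9.80665×ln(3.801) = 3314.6×1.3353 ≈ 4426 m/s.
Total Δv = 3778 + 4426 = 8204 m/s.

Δv ≈ 8200 m/s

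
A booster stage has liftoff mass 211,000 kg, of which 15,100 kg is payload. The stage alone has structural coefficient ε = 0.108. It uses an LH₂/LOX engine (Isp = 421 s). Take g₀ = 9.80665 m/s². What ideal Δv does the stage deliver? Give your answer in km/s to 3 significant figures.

Stage wet mass = m₀ − payload = 211,000 − 15,100 = 195,900 kg.
Stage dry mass = ε × stage wet mass = 0.108 × 195,900 = 21,157.2 kg.
Burnout mass m_f = stage dry + payload = 21,157.2 + 15,100 = 36,257.2 kg.
v_e = Isp · g₀ = 421 × 9.80665 = 4128.6 m/s.
Δv = v_e · ln(211,000/36,257.2) = 4128.6 × ln(5.82) = 4128.6 × 1.7612 ≈ 7271 m/s.

Δv ≈ 7.27 km/s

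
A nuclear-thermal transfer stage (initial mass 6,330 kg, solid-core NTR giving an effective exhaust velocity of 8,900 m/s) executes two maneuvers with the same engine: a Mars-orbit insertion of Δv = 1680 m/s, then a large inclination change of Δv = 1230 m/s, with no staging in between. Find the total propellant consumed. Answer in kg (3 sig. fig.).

After the first burn: m = 6330 × exp(−1680/8900.0) = 6330 × 0.82798 = 5,241.11 kg.
After the second burn: m = 5,241.11 × exp(−1230/8900.0) = 5,241.11 × 0.87092 = 4,564.59 kg.
Total propellant = m₀ − m_final = 6330 − 4,564.59 = 1,765.41 kg.

total propellant consumed ≈ 1770 kg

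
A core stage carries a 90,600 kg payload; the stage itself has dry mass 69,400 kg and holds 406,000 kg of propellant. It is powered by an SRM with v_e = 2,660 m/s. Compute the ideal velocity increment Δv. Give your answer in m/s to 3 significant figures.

Δv ≈ 3360 m/s

m₀ = payload + dry + propellant = 90,600 + 69,400 + 406,000 = 566,000 kg.
m_f = payload + dry = 90,600 + 69,400 = 160,000 kg.
Δv = v_e · ln(m₀/m_f) = 2660.0 × ln(3.538) = 2660.0 × 1.2634 ≈ 3360.7 m/s.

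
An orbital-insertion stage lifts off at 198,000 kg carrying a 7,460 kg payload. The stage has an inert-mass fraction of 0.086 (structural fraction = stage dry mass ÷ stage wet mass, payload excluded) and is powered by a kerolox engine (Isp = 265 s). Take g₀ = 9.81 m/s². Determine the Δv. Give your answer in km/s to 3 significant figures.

Δv ≈ 5.50 km/s

Stage wet mass = m₀ − payload = 198,000 − 7,460 = 190,540 kg.
Stage dry mass = ε × stage wet mass = 0.086 × 190,540 = 16,386.4 kg.
Burnout mass m_f = stage dry + payload = 16,386.4 + 7,460 = 23,846.4 kg.
v_e = Isp · g₀ = 265 × 9.81 = 2599.7 m/s.
Δv = v_e · ln(198,000/23,846.4) = 2599.7 × ln(8.303) = 2599.7 × 2.1166 ≈ 5503 m/s.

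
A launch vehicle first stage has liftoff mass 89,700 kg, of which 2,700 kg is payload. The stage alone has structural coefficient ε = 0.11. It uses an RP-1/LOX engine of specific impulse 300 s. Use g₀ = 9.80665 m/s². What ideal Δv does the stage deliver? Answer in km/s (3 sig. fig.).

Stage wet mass = m₀ − payload = 89,700 − 2,700 = 87,000 kg.
Stage dry mass = ε × stage wet mass = 0.11 × 87,000 = 9,570 kg.
Burnout mass m_f = stage dry + payload = 9,570 + 2,700 = 12,270 kg.
v_e = Isp · g₀ = 300 × 9.80665 = 2942.0 m/s.
Using Δv = v_e ln(m₀/m_f): Δv = v_e · ln(89,700/12,270) = 2942.0 × ln(7.311) = 2942.0 × 1.9893 ≈ 5853 m/s.

Δv ≈ 5.85 km/s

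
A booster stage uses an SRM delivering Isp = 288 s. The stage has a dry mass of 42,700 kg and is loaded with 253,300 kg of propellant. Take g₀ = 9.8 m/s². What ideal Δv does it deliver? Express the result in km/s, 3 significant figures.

Δv ≈ 5.46 km/s

v_e = Isp · g₀ = 288 × 9.8 = 2822.4 m/s.
m₀ = m_dry + m_prop = 42,700 + 253,300 = 296,000 kg.
By the Tsiolkovsky rocket equation, Δv = v_e · ln(m₀/m_f) = 2822.4 × ln(6.932) = 2822.4 × 1.9362 ≈ 5464.6 m/s.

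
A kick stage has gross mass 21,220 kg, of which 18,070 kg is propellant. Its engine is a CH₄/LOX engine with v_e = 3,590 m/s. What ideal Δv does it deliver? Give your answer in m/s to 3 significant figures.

m_f = m₀ − m_prop = 21,220 − 18,070 = 3,150 kg.
Using Δv = v_e ln(m₀/m_f): Δv = v_e · ln(m₀/m_f) = 3590.0 × ln(6.737) = 3590.0 × 1.9075 ≈ 6848.1 m/s.

Δv ≈ 6850 m/s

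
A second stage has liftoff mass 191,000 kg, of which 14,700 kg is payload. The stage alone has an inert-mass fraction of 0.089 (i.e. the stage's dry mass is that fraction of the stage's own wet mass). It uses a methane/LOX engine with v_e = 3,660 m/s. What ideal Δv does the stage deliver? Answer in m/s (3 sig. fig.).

Stage wet mass = m₀ − payload = 191,000 − 14,700 = 176,300 kg.
Stage dry mass = ε × stage wet mass = 0.089 × 176,300 = 15,690.7 kg.
Burnout mass m_f = stage dry + payload = 15,690.7 + 14,700 = 30,390.7 kg.
Rocket equation: Δv = v_e · ln(191,000/30,390.7) = 3660.0 × ln(6.285) = 3660.0 × 1.8381 ≈ 6728 m/s.

Δv ≈ 6730 m/s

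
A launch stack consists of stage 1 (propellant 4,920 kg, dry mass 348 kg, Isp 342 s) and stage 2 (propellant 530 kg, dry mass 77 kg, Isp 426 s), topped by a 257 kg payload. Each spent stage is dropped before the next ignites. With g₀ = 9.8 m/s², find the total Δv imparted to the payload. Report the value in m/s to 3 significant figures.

Δv ≈ 9400 m/s

Ignition mass of stage 1 = 4,920+348 + 530+77 + 257 = 6,132 kg.
Stage 1: m₀ = 6,132 kg, m_f = 6,132 − 4,920 = 1,212 kg; Δv = 342×9.8×ln(5.059) = 3351.6×1.6212 ≈ 5434 m/s.
Stage 2: m₀ = 864 kg, m_f = 864 − 530 = 334 kg; Δv = 426×9.8×ln(2.587) = 4174.8×0.9504 ≈ 3968 m/s.
Total Δv = 5434 + 3968 = 9402 m/s.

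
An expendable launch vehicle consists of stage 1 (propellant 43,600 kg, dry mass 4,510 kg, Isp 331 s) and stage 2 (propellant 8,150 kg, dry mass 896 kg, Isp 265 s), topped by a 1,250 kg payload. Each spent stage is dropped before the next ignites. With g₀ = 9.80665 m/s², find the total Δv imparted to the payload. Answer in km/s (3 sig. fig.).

Δv ≈ 8.53 km/s

Ignition mass of stage 1 = 43,600+4,510 + 8,150+896 + 1,250 = 58,406 kg.
Stage 1: m₀ = 58,406 kg, m_f = 58,406 − 43,600 = 14,806 kg; Δv = 331×9.80665×ln(3.945) = 3246.0×1.3724 ≈ 4455 m/s.
Stage 2: m₀ = 10,296 kg, m_f = 10,296 − 8,150 = 2,146 kg; Δv = 265×9.80665×ln(4.798) = 2598.8×1.5681 ≈ 4075 m/s.
Total Δv = 4455 + 4075 = 8530 m/s.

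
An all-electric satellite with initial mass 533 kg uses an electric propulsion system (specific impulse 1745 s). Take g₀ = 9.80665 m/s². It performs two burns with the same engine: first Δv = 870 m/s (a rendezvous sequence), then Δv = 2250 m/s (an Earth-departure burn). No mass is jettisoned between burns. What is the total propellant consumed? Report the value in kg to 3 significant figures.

v_e = Isp · g₀ = 1745 × 9.80665 = 17112.6 m/s.
After the first burn: m = 533 × exp(−870/17112.6) = 533 × 0.95043 = 506.579 kg.
After the second burn: m = 506.579 × exp(−2250/17112.6) = 506.579 × 0.87680 = 444.168 kg.
Total propellant = m₀ − m_final = 533 − 444.168 = 88.832 kg.

total propellant consumed ≈ 88.8 kg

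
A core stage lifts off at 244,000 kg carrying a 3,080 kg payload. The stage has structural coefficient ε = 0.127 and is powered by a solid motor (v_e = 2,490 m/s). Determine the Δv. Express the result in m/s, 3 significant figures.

Stage wet mass = m₀ − payload = 244,000 − 3,080 = 240,920 kg.
Stage dry mass = ε × stage wet mass = 0.127 × 240,920 = 30,596.8 kg.
Burnout mass m_f = stage dry + payload = 30,596.8 + 3,080 = 33,676.8 kg.
Rocket equation: Δv = v_e · ln(244,000/33,676.8) = 2490.0 × ln(7.245) = 2490.0 × 1.9804 ≈ 4931 m/s.

Δv ≈ 4930 m/s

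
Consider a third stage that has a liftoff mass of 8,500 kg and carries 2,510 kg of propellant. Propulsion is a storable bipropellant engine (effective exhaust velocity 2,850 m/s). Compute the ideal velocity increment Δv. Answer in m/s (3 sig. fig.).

m_f = m₀ − m_prop = 8,500 − 2,510 = 5,990 kg.
From the ideal rocket equation, Δv = v_e · ln(m₀/m_f) = 2850.0 × ln(1.419) = 2850.0 × 0.3500 ≈ 997.4 m/s.

Δv ≈ 997 m/s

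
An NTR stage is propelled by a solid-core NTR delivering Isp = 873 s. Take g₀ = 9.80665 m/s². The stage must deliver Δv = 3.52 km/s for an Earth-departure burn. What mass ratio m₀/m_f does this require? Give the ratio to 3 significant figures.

v_e = Isp · g₀ = 873 × 9.80665 = 8561.2 m/s.
By the Tsiolkovsky rocket equation, m₀/m_f = exp(Δv / v_e) = exp(3520 / 8561.2) = exp(0.4112) = 1.5086.

mass ratio ≈ 1.51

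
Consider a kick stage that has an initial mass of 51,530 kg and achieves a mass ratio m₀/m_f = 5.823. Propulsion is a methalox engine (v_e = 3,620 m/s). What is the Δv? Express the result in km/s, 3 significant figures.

Δv ≈ 6.38 km/s

By the Tsiolkovsky rocket equation, Δv = v_e · ln(5.823) = 3620.0 × 1.7618 ≈ 6377.8 m/s.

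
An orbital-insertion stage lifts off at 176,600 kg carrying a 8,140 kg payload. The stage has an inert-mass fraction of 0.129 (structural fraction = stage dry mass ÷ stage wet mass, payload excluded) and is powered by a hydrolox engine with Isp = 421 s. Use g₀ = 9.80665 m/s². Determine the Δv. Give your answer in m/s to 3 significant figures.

Δv ≈ 7340 m/s

Stage wet mass = m₀ − payload = 176,600 − 8,140 = 168,460 kg.
Stage dry mass = ε × stage wet mass = 0.129 × 168,460 = 21,731.3 kg.
Burnout mass m_f = stage dry + payload = 21,731.3 + 8,140 = 29,871.3 kg.
v_e = Isp · g₀ = 421 × 9.80665 = 4128.6 m/s.
From the ideal rocket equation, Δv = v_e · ln(176,600/29,871.3) = 4128.6 × ln(5.912) = 4128.6 × 1.7770 ≈ 7336 m/s.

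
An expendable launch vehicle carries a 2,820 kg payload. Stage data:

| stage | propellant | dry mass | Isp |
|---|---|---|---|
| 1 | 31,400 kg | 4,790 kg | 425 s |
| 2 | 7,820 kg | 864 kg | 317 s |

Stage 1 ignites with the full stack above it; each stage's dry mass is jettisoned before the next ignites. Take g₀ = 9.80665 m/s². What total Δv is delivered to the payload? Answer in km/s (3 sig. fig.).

Ignition mass of stage 1 = 31,400+4,790 + 7,820+864 + 2,820 = 47,694 kg.
Stage 1: m₀ = 47,694 kg, m_f = 47,694 − 31,400 = 16,294 kg; Δv = 425×9.80665×ln(2.927) = 4167.8×1.0740 ≈ 4476 m/s.
Stage 2: m₀ = 11,504 kg, m_f = 11,504 − 7,820 = 3,684 kg; Δv = 317×9.80665×ln(3.123) = 3108.7×1.1387 ≈ 3540 m/s.
Total Δv = 4476 + 3540 = 8016 m/s.

Δv ≈ 8.02 km/s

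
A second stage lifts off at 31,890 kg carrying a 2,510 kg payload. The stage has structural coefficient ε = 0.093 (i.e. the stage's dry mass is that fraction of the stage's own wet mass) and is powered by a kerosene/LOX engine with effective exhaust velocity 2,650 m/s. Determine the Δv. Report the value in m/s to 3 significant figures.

Δv ≈ 4780 m/s

Stage wet mass = m₀ − payload = 31,890 − 2,510 = 29,380 kg.
Stage dry mass = ε × stage wet mass = 0.093 × 29,380 = 2,732.34 kg.
Burnout mass m_f = stage dry + payload = 2,732.34 + 2,510 = 5,242.34 kg.
Rocket equation: Δv = v_e · ln(31,890/5,242.34) = 2650.0 × ln(6.083) = 2650.0 × 1.8055 ≈ 4785 m/s.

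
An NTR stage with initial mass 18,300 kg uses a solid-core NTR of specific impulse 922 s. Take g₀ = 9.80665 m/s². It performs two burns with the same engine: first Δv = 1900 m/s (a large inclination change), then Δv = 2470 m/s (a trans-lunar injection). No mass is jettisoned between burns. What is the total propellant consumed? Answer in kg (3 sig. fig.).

v_e = Isp · g₀ = 922 × 9.80665 = 9041.7 m/s.
After the first burn: m = 18300 × exp(−1900/9041.7) = 18300 × 0.81047 = 14,831.6 kg.
After the second burn: m = 14,831.6 × exp(−2470/9041.7) = 14,831.6 × 0.76096 = 11,286.3 kg.
Total propellant = m₀ − m_final = 18300 − 11,286.3 = 7,013.7 kg.

total propellant consumed ≈ 7010 kg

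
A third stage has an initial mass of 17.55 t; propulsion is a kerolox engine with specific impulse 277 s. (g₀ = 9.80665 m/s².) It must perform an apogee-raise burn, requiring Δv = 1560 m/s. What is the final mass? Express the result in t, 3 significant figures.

final mass ≈ 9.88 t

v_e = Isp · g₀ = 277 × 9.80665 = 2716.4 m/s.
By the Tsiolkovsky rocket equation, m₀/m_f = exp(Δv / v_e) = exp(1560 / 2716.4) = exp(0.5743) = 1.7759.
m_f = m₀ / 1.7759 = 17.55 / 1.7759 = 9.88231 t.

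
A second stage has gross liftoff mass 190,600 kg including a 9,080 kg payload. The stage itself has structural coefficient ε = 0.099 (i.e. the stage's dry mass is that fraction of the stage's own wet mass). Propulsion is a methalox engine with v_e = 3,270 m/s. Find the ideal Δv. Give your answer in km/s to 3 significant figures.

Stage wet mass = m₀ − payload = 190,600 − 9,080 = 181,520 kg.
Stage dry mass = ε × stage wet mass = 0.099 × 181,520 = 17,970.5 kg.
Burnout mass m_f = stage dry + payload = 17,970.5 + 9,080 = 27,050.5 kg.
By the Tsiolkovsky rocket equation, Δv = v_e · ln(190,600/27,050.5) = 3270.0 × ln(7.046) = 3270.0 × 1.9525 ≈ 6385 m/s.

Δv ≈ 6.38 km/s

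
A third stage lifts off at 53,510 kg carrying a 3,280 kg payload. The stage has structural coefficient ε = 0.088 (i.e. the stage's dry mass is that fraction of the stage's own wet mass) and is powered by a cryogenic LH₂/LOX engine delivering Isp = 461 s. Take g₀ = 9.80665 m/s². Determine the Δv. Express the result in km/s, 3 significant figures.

Stage wet mass = m₀ − payload = 53,510 − 3,280 = 50,230 kg.
Stage dry mass = ε × stage wet mass = 0.088 × 50,230 = 4,420.24 kg.
Burnout mass m_f = stage dry + payload = 4,420.24 + 3,280 = 7,700.24 kg.
v_e = Isp · g₀ = 461 × 9.80665 = 4520.9 m/s.
Using Δv = v_e ln(m₀/m_f): Δv = v_e · ln(53,510/7,700.24) = 4520.9 × ln(6.949) = 4520.9 × 1.9386 ≈ 8764 m/s.

Δv ≈ 8.76 km/s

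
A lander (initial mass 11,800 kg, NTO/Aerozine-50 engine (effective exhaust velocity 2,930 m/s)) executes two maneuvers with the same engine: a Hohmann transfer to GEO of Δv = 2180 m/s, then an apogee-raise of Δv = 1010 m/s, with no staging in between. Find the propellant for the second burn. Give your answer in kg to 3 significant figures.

propellant for the second burn ≈ 1630 kg

After the first burn: m = 11800 × exp(−2180/2930.0) = 11800 × 0.47520 = 5,607.36 kg.
After the second burn: m = 5,607.36 × exp(−1010/2930.0) = 5,607.36 × 0.70843 = 3,972.42 kg.
Second-burn propellant = 5,607.36 − 3,972.42 = 1,634.94 kg.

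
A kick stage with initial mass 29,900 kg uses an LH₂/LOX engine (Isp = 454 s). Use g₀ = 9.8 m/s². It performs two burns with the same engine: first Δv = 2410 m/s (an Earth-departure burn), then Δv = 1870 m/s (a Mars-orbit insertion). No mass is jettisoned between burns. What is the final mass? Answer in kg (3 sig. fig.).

final mass ≈ 11400 kg

v_e = Isp · g₀ = 454 × 9.8 = 4449.2 m/s.
After the first burn: m = 29900 × exp(−2410/4449.2) = 29900 × 0.58178 = 17,395.2 kg.
After the second burn: m = 17,395.2 × exp(−1870/4449.2) = 17,395.2 × 0.65685 = 11,426 kg.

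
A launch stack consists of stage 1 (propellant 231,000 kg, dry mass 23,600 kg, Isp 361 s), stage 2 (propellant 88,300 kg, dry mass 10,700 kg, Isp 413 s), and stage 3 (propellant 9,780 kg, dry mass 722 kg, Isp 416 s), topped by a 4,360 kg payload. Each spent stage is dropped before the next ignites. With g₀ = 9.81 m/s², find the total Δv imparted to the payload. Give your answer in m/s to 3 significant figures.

Δv ≈ 13900 m/s

Ignition mass of stage 1 = 231,000+23,600 + 88,300+10,700 + 9,780+722 + 4,360 = 368,462 kg.
Stage 1: m₀ = 368,462 kg, m_f = 368,462 − 231,000 = 137,462 kg; Δv = 361×9.81×ln(2.68) = 3541.4×0.9860 ≈ 3492 m/s.
Stage 2: m₀ = 113,862 kg, m_f = 113,862 − 88,300 = 25,562 kg; Δv = 413×9.81×ln(4.454) = 4051.5×1.4939 ≈ 6053 m/s.
Stage 3: m₀ = 14,862 kg, m_f = 14,862 − 9,780 = 5,082 kg; Δv = 416×9.81×ln(2.924) = 4081.0×1.0731 ≈ 4379 m/s.
Total Δv = 3492 + 6053 + 4379 = 13924 m/s.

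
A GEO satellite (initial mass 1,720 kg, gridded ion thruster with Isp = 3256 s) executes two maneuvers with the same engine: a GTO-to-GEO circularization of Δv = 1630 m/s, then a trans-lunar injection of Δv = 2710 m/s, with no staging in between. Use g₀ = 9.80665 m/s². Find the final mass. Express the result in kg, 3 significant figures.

v_e = Isp · g₀ = 3256 × 9.80665 = 31930.5 m/s.
After the first burn: m = 1720 × exp(−1630/31930.5) = 1720 × 0.95023 = 1,634.4 kg.
After the second burn: m = 1,634.4 × exp(−2710/31930.5) = 1,634.4 × 0.91863 = 1,501.41 kg.

final mass ≈ 1500 kg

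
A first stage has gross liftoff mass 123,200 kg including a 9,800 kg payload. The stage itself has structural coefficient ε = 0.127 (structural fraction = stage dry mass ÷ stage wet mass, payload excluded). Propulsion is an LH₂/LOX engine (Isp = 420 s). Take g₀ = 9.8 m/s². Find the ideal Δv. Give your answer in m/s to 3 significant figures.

Δv ≈ 6700 m/s

Stage wet mass = m₀ − payload = 123,200 − 9,800 = 113,400 kg.
Stage dry mass = ε × stage wet mass = 0.127 × 113,400 = 14,401.8 kg.
Burnout mass m_f = stage dry + payload = 14,401.8 + 9,800 = 24,201.8 kg.
v_e = Isp · g₀ = 420 × 9.8 = 4116.0 m/s.
Rocket equation: Δv = v_e · ln(123,200/24,201.8) = 4116.0 × ln(5.091) = 4116.0 × 1.6274 ≈ 6698 m/s.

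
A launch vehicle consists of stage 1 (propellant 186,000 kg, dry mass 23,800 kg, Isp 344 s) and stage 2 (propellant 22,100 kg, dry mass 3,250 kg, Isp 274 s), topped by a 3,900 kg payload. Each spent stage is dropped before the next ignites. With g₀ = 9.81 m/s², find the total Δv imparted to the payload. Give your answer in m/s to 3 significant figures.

Ignition mass of stage 1 = 186,000+23,800 + 22,100+3,250 + 3,900 = 239,050 kg.
Stage 1: m₀ = 239,050 kg, m_f = 239,050 − 186,000 = 53,050 kg; Δv = 344×9.81×ln(4.506) = 3374.6×1.5054 ≈ 5080 m/s.
Stage 2: m₀ = 29,250 kg, m_f = 29,250 − 22,100 = 7,150 kg; Δv = 274×9.81×ln(4.091) = 2687.9×1.4088 ≈ 3787 m/s.
Total Δv = 5080 + 3787 = 8867 m/s.

Δv ≈ 8870 m/s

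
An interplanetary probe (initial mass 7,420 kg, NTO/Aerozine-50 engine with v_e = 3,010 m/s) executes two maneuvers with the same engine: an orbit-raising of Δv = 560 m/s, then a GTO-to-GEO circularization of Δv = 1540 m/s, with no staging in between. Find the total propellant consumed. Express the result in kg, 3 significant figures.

total propellant consumed ≈ 3730 kg

After the first burn: m = 7420 × exp(−560/3010.0) = 7420 × 0.83023 = 6,160.31 kg.
After the second burn: m = 6,160.31 × exp(−1540/3010.0) = 6,160.31 × 0.59952 = 3,693.23 kg.
Total propellant = m₀ − m_final = 7420 − 3,693.23 = 3,726.77 kg.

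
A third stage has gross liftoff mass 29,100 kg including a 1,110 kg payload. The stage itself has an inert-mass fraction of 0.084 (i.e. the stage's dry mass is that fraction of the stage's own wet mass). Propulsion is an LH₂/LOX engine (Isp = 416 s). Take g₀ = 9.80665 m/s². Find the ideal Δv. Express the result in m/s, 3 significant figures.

Stage wet mass = m₀ − payload = 29,100 − 1,110 = 27,990 kg.
Stage dry mass = ε × stage wet mass = 0.084 × 27,990 = 2,351.16 kg.
Burnout mass m_f = stage dry + payload = 2,351.16 + 1,110 = 3,461.16 kg.
v_e = Isp · g₀ = 416 × 9.80665 = 4079.6 m/s.
From the ideal rocket equation, Δv = v_e · ln(29,100/3,461.16) = 4079.6 × ln(8.408) = 4079.6 × 2.1291 ≈ 8686 m/s.

Δv ≈ 8690 m/s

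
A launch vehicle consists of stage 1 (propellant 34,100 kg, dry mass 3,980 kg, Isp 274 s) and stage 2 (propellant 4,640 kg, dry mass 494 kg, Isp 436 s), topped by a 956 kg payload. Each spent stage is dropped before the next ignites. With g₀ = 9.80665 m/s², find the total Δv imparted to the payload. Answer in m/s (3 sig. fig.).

Δv ≈ 10100 m/s

Ignition mass of stage 1 = 34,100+3,980 + 4,640+494 + 956 = 44,170 kg.
Stage 1: m₀ = 44,170 kg, m_f = 44,170 − 34,100 = 10,070 kg; Δv = 274×9.80665×ln(4.386) = 2687.0×1.4785 ≈ 3973 m/s.
Stage 2: m₀ = 6,090 kg, m_f = 6,090 − 4,640 = 1,450 kg; Δv = 436×9.80665×ln(4.2) = 4275.7×1.4351 ≈ 6136 m/s.
Total Δv = 3973 + 6136 = 10109 m/s.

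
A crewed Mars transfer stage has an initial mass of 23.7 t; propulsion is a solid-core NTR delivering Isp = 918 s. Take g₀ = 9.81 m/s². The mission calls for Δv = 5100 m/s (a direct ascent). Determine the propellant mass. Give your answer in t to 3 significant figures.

propellant mass ≈ 10.2 t

v_e = Isp · g₀ = 918 × 9.81 = 9005.6 m/s.
m₀/m_f = exp(Δv / v_e) = exp(5100 / 9005.6) = exp(0.5663) = 1.7618.
m_f = 23.7 / 1.7618 = 13.4522 t, so propellant = m₀ − m_f = 23.7 − 13.4522 = 10.2478 t.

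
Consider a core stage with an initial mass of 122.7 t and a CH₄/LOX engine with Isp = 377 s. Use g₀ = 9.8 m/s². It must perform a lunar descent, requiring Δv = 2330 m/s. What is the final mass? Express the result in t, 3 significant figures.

v_e = Isp · g₀ = 377 × 9.8 = 3694.6 m/s.
Using Δv = v_e ln(m₀/m_f): m₀/m_f = exp(Δv / v_e) = exp(2330 / 3694.6) = exp(0.6307) = 1.8788.
m_f = m₀ / 1.8788 = 122.7 / 1.8788 = 65.3076 t.

final mass ≈ 65.3 t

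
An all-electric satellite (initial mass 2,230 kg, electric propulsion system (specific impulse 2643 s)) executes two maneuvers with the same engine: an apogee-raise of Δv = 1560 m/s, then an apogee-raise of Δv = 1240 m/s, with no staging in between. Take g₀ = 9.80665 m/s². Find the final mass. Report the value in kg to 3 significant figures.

v_e = Isp · g₀ = 2643 × 9.80665 = 25919.0 m/s.
After the first burn: m = 2230 × exp(−1560/25919.0) = 2230 × 0.94159 = 2,099.75 kg.
After the second burn: m = 2,099.75 × exp(−1240/25919.0) = 2,099.75 × 0.95328 = 2,001.65 kg.

final mass ≈ 2000 kg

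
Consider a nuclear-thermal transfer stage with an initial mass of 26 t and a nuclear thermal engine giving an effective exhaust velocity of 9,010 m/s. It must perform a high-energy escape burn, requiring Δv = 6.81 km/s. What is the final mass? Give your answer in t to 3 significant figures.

Using Δv = v_e ln(m₀/m_f): m₀/m_f = exp(Δv / v_e) = exp(6810 / 9010.0) = exp(0.7558) = 2.1294.
m_f = m₀ / 2.1294 = 26 / 2.1294 = 12.21 t.

final mass ≈ 12.2 t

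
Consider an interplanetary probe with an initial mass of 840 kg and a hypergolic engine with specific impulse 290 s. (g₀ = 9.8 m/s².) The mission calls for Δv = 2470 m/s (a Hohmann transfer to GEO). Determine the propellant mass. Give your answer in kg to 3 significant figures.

v_e = Isp · g₀ = 290 × 9.8 = 2842.0 m/s.
Using Δv = v_e ln(m₀/m_f): m₀/m_f = exp(Δv / v_e) = exp(2470 / 2842.0) = exp(0.8691) = 2.3848.
m_f = 840 / 2.3848 = 352.231 kg, so propellant = m₀ − m_f = 840 − 352.231 = 487.769 kg.

propellant mass ≈ 488 kg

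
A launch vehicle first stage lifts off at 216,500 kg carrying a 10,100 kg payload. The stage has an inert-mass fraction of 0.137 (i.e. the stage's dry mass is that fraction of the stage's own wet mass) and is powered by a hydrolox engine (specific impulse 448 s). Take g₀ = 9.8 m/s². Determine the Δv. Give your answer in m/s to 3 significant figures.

Stage wet mass = m₀ − payload = 216,500 − 10,100 = 206,400 kg.
Stage dry mass = ε × stage wet mass = 0.137 × 206,400 = 28,276.8 kg.
Burnout mass m_f = stage dry + payload = 28,276.8 + 10,100 = 38,376.8 kg.
v_e = Isp · g₀ = 448 × 9.8 = 4390.4 m/s.
From the ideal rocket equation, Δv = v_e · ln(216,500/38,376.8) = 4390.4 × ln(5.641) = 4390.4 × 1.7301 ≈ 7596 m/s.

Δv ≈ 7600 m/s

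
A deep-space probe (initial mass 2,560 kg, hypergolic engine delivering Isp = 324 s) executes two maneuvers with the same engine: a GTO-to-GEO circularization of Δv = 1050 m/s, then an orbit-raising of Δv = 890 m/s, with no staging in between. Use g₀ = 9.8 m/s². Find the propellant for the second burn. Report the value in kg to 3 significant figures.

propellant for the second burn ≈ 450 kg

v_e = Isp · g₀ = 324 × 9.8 = 3175.2 m/s.
After the first burn: m = 2560 × exp(−1050/3175.2) = 2560 × 0.71843 = 1,839.18 kg.
After the second burn: m = 1,839.18 × exp(−890/3175.2) = 1,839.18 × 0.75556 = 1,389.61 kg.
Second-burn propellant = 1,839.18 − 1,389.61 = 449.57 kg.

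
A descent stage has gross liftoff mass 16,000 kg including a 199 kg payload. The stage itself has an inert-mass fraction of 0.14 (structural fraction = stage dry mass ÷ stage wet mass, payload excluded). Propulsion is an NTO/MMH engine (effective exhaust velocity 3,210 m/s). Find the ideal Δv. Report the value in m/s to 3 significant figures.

Stage wet mass = m₀ − payload = 16,000 − 199 = 15,801 kg.
Stage dry mass = ε × stage wet mass = 0.14 × 15,801 = 2,212.14 kg.
Burnout mass m_f = stage dry + payload = 2,212.14 + 199 = 2,411.14 kg.
Using Δv = v_e ln(m₀/m_f): Δv = v_e · ln(16,000/2,411.14) = 3210.0 × ln(6.636) = 3210.0 × 1.8925 ≈ 6075 m/s.

Δv ≈ 6070 m/s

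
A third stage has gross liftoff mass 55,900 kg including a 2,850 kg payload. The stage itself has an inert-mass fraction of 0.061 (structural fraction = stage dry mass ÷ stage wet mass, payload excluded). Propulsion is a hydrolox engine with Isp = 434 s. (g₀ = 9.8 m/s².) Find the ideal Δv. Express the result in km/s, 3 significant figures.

Δv ≈ 9.43 km/s

Stage wet mass = m₀ − payload = 55,900 − 2,850 = 53,050 kg.
Stage dry mass = ε × stage wet mass = 0.061 × 53,050 = 3,236.05 kg.
Burnout mass m_f = stage dry + payload = 3,236.05 + 2,850 = 6,086.05 kg.
v_e = Isp · g₀ = 434 × 9.8 = 4253.2 m/s.
From the ideal rocket equation, Δv = v_e · ln(55,900/6,086.05) = 4253.2 × ln(9.185) = 4253.2 × 2.2176 ≈ 9432 m/s.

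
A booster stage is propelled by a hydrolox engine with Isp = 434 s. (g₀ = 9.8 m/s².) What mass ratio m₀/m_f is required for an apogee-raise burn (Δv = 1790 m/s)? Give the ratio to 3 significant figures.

v_e = Isp · g₀ = 434 × 9.8 = 4253.2 m/s.
Using Δv = v_e ln(m₀/m_f): m₀/m_f = exp(Δv / v_e) = exp(1790 / 4253.2) = exp(0.4209) = 1.5233.

mass ratio ≈ 1.52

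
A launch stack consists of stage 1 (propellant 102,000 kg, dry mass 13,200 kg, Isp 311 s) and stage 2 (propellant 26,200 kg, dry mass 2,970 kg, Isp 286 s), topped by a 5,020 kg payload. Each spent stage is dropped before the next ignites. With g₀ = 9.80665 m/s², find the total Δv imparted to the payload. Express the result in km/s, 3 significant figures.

Δv ≈ 7.58 km/s

Ignition mass of stage 1 = 102,000+13,200 + 26,200+2,970 + 5,020 = 149,390 kg.
Stage 1: m₀ = 149,390 kg, m_f = 149,390 − 102,000 = 47,390 kg; Δv = 311×9.80665×ln(3.152) = 3049.9×1.1481 ≈ 3502 m/s.
Stage 2: m₀ = 34,190 kg, m_f = 34,190 − 26,200 = 7,990 kg; Δv = 286×9.80665×ln(4.279) = 2804.7×1.4537 ≈ 4077 m/s.
Total Δv = 3502 + 4077 = 7579 m/s.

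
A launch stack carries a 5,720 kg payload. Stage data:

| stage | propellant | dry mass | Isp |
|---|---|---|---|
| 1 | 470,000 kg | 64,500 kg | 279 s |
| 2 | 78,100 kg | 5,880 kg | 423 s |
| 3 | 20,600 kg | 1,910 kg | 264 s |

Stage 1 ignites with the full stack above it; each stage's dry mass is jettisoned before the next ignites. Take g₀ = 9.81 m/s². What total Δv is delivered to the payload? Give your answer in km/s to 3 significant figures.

Δv ≈ 11.9 km/s

Ignition mass of stage 1 = 470,000+64,500 + 78,100+5,880 + 20,600+1,910 + 5,720 = 646,710 kg.
Stage 1: m₀ = 646,710 kg, m_f = 646,710 − 470,000 = 176,710 kg; Δv = 279×9.81×ln(3.66) = 2737.0×1.2974 ≈ 3551 m/s.
Stage 2: m₀ = 112,210 kg, m_f = 112,210 − 78,100 = 34,110 kg; Δv = 423×9.81×ln(3.29) = 4149.6×1.1908 ≈ 4941 m/s.
Stage 3: m₀ = 28,230 kg, m_f = 28,230 − 20,600 = 7,630 kg; Δv = 264×9.81×ln(3.7) = 2589.8×1.3083 ≈ 3388 m/s.
Total Δv = 3551 + 4941 + 3388 = 11880 m/s.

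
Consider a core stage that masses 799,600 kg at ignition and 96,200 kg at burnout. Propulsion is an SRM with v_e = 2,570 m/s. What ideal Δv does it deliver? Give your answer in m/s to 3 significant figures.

By the Tsiolkovsky rocket equation, Δv = v_e · ln(m₀/m_f) = 2570.0 × ln(8.312) = 2570.0 × 2.1177 ≈ 5442.4 m/s.

Δv ≈ 5440 m/s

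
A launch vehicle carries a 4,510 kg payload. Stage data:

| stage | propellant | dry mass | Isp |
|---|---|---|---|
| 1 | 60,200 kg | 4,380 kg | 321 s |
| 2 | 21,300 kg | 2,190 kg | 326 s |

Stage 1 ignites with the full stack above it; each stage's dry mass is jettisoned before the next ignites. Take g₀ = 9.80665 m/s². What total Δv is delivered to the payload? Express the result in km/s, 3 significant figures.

Ignition mass of stage 1 = 60,200+4,380 + 21,300+2,190 + 4,510 = 92,580 kg.
Stage 1: m₀ = 92,580 kg, m_f = 92,580 − 60,200 = 32,380 kg; Δv = 321×9.80665×ln(2.859) = 3147.9×1.0505 ≈ 3307 m/s.
Stage 2: m₀ = 28,000 kg, m_f = 28,000 − 21,300 = 6,700 kg; Δv = 326×9.80665×ln(4.179) = 3197.0×1.4301 ≈ 4572 m/s.
Total Δv = 3307 + 4572 = 7879 m/s.

Δv ≈ 7.88 km/s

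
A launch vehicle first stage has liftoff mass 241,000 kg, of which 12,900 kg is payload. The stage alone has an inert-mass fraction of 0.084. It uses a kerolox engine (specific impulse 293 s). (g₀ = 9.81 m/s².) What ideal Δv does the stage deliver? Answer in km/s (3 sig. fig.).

Δv ≈ 5.80 km/s

Stage wet mass = m₀ − payload = 241,000 − 12,900 = 228,100 kg.
Stage dry mass = ε × stage wet mass = 0.084 × 228,100 = 19,160.4 kg.
Burnout mass m_f = stage dry + payload = 19,160.4 + 12,900 = 32,060.4 kg.
v_e = Isp · g₀ = 293 × 9.81 = 2874.3 m/s.
Using Δv = v_e ln(m₀/m_f): Δv = v_e · ln(241,000/32,060.4) = 2874.3 × ln(7.517) = 2874.3 × 2.0172 ≈ 5798 m/s.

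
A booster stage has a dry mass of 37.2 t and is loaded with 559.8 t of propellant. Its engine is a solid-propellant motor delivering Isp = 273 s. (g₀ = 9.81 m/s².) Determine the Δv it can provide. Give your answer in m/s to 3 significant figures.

Δv ≈ 7430 m/s

v_e = Isp · g₀ = 273 × 9.81 = 2678.1 m/s.
m₀ = m_dry + m_prop = 37.2 + 559.8 = 597 t.
Δv = v_e · ln(m₀/m_f) = 2678.1 × ln(16.05) = 2678.1 × 2.7756 ≈ 7433.4 m/s.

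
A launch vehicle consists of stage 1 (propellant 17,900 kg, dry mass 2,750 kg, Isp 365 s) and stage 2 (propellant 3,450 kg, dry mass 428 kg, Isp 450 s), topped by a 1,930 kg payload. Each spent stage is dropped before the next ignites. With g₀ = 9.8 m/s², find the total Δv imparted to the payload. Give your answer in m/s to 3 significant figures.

Δv ≈ 8010 m/s

Ignition mass of stage 1 = 17,900+2,750 + 3,450+428 + 1,930 = 26,458 kg.
Stage 1: m₀ = 26,458 kg, m_f = 26,458 − 17,900 = 8,558 kg; Δv = 365×9.8×ln(3.092) = 3577.0×1.1287 ≈ 4037 m/s.
Stage 2: m₀ = 5,808 kg, m_f = 5,808 − 3,450 = 2,358 kg; Δv = 450×9.8×ln(2.463) = 4410.0×0.9014 ≈ 3975 m/s.
Total Δv = 4037 + 3975 = 8012 m/s.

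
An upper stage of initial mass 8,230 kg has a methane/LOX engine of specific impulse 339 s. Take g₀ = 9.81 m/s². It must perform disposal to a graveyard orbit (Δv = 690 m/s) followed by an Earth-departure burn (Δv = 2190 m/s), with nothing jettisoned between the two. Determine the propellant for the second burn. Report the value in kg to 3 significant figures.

v_e = Isp · g₀ = 339 × 9.81 = 3325.6 m/s.
After the first burn: m = 8230 × exp(−690/3325.6) = 8230 × 0.81263 = 6,687.94 kg.
After the second burn: m = 6,687.94 × exp(−2190/3325.6) = 6,687.94 × 0.51761 = 3,461.74 kg.
Second-burn propellant = 6,687.94 − 3,461.74 = 3,226.2 kg.

propellant for the second burn ≈ 3230 kg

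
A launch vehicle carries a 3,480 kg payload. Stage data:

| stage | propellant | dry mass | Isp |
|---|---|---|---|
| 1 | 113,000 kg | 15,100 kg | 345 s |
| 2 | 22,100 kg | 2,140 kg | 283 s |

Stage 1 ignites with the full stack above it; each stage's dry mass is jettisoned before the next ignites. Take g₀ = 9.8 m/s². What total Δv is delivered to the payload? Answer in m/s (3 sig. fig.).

Ignition mass of stage 1 = 113,000+15,100 + 22,100+2,140 + 3,480 = 155,820 kg.
Stage 1: m₀ = 155,820 kg, m_f = 155,820 − 113,000 = 42,820 kg; Δv = 345×9.8×ln(3.639) = 3381.0×1.2917 ≈ 4367 m/s.
Stage 2: m₀ = 27,720 kg, m_f = 27,720 − 22,100 = 5,620 kg; Δv = 283×9.8×ln(4.932) = 2773.4×1.5958 ≈ 4426 m/s.
Total Δv = 4367 + 4426 = 8793 m/s.

Δv ≈ 8790 m/s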